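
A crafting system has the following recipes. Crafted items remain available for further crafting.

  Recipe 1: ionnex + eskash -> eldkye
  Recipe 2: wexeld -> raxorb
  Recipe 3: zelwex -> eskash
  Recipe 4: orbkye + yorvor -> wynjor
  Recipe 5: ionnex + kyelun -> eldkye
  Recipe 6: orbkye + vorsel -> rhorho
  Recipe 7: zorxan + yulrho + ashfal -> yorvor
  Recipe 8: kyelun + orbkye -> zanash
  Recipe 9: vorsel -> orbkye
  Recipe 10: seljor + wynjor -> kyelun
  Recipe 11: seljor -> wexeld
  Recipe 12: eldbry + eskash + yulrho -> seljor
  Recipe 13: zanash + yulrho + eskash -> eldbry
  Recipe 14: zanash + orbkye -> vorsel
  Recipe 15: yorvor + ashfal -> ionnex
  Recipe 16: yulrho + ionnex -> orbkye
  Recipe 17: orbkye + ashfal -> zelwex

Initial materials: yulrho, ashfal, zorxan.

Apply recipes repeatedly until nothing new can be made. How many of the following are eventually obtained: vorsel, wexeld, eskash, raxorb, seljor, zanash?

zorxan + yulrho + ashfal -> yorvor (Recipe 7).
Using Recipe 15, yorvor and ashfal make ionnex.
Using Recipe 16, yulrho and ionnex make orbkye.
Using Recipe 17, orbkye and ashfal make zelwex.
zelwex -> eskash (Recipe 3).
vorsel would need zanash and orbkye (Recipe 14), but zanash is never obtained.
wexeld would need seljor (Recipe 11), but seljor is never obtained.
eskash: reached.
raxorb would need wexeld (Recipe 2), but wexeld is never obtained.
seljor would need eldbry, eskash, and yulrho (Recipe 12), but eldbry is never obtained.
zanash would need kyelun and orbkye (Recipe 8), but kyelun is never obtained.
Reached: eskash — 1 of the 6.

1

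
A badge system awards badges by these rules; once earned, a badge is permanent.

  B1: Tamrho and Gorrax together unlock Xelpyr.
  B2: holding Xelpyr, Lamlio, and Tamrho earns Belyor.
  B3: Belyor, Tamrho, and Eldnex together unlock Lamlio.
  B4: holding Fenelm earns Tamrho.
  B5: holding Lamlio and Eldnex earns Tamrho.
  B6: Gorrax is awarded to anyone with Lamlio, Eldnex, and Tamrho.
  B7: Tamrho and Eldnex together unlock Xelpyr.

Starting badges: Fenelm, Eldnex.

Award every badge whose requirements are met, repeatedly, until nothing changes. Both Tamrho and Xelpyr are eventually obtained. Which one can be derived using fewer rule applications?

Tamrho

Tamrho: With Fenelm, Tamrho is earned (B4). [1 rule application]
Xelpyr: With Fenelm, Tamrho is earned (B4). With Tamrho and Eldnex, Xelpyr is earned (B7). [2 rule applications]
Tamrho needs fewer.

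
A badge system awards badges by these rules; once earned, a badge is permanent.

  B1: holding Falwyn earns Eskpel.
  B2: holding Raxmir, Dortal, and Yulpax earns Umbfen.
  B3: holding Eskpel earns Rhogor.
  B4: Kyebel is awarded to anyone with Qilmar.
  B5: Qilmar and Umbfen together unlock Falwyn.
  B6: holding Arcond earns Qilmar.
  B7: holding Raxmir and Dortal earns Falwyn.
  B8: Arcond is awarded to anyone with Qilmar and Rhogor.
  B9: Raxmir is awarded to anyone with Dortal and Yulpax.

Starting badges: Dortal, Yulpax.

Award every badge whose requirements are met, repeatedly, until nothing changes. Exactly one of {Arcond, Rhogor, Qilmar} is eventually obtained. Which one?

Rhogor

With Dortal and Yulpax, Raxmir is earned (B9).
With Raxmir and Dortal, Falwyn is earned (B7).
With Falwyn, Eskpel is earned (B1).
With Eskpel, Rhogor is earned (B3).
Qilmar would need Arcond (B6), but Arcond is never earned. Arcond would need Qilmar and Rhogor (B8), but Qilmar is never earned.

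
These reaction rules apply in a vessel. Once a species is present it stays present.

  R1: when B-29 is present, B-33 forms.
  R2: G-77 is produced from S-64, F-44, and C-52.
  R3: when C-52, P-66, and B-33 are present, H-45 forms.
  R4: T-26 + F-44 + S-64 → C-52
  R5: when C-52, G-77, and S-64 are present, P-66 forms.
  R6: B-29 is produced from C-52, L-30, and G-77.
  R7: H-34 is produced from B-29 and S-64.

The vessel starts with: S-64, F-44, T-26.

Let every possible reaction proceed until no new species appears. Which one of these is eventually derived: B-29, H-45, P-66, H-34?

P-66

T-26, F-44, and S-64 present → C-52 forms (R4).
S-64, F-44, and C-52 present → G-77 forms (R2).
C-52, G-77, and S-64 present → P-66 forms (R5).
B-29 would need C-52, L-30, and G-77 (R6), but L-30 never forms. H-34 would need B-29 and S-64 (R7), but B-29 never forms. H-45 would need C-52, P-66, and B-33 (R3), but B-33 never forms.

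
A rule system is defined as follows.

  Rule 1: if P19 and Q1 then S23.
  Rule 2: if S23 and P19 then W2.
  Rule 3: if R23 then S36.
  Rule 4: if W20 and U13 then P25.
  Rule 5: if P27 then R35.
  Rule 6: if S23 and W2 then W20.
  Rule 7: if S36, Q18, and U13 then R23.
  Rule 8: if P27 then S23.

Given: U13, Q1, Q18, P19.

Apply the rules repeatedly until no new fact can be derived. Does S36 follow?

No

S36 would need R23 (Rule 3), but R23 is never established.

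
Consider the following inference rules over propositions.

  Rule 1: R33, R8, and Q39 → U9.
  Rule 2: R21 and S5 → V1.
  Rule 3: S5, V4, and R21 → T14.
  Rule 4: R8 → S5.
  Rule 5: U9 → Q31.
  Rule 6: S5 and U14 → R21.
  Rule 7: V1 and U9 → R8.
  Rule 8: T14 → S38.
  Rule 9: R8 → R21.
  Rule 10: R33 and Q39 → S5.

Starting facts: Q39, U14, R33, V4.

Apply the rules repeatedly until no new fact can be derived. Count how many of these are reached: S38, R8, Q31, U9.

From R33 and Q39, Rule 10 gives S5.
S5 and U14 hold, so R21 follows (Rule 6).
S5, V4, and R21 hold, so T14 follows (Rule 3).
From T14, Rule 8 gives S38.
S38: reached.
R8 would need V1 and U9 (Rule 7), but U9 is never established.
Q31 would need U9 (Rule 5), but U9 is never established.
U9 would need R33, R8, and Q39 (Rule 1), but R8 is never established.
Reached: S38 — 1 of the 4.

1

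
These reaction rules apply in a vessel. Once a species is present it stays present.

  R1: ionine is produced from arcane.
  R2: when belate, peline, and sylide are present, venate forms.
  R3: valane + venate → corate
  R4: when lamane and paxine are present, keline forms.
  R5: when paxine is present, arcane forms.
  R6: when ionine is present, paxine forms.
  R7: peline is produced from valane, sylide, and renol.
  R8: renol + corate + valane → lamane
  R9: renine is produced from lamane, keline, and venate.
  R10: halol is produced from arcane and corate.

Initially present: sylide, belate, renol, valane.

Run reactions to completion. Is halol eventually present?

No

halol would need arcane and corate (R10), but arcane never forms.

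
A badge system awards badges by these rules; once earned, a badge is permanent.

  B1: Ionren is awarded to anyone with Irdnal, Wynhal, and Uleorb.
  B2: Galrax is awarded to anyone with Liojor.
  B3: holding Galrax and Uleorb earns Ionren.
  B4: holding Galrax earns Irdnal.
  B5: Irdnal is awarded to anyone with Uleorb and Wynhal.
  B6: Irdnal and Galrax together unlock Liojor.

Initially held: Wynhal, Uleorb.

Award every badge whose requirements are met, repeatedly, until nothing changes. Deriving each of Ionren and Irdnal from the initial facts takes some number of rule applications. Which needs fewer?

Irdnal

Irdnal: With Uleorb and Wynhal, Irdnal is earned (B5). [1 rule application]
Ionren: With Uleorb and Wynhal, Irdnal is earned (B5). With Irdnal, Wynhal, and Uleorb, Ionren is earned (B1). [2 rule applications]
Irdnal needs fewer.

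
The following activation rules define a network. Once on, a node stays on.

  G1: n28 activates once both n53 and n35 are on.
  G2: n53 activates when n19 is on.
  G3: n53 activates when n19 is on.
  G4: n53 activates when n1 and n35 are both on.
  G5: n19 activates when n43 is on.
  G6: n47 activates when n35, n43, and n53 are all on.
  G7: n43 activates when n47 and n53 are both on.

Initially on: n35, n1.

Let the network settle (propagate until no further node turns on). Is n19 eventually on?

n19 would need n43 (G5), but n43 never turns on.

No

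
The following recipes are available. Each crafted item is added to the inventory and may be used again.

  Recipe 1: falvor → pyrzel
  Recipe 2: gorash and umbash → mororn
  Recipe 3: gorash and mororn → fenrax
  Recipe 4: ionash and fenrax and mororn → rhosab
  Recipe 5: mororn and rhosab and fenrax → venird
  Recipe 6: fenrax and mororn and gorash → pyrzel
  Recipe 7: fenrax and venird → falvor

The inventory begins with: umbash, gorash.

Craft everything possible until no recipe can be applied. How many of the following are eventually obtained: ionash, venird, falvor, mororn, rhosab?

1

gorash and umbash → mororn (Recipe 2).
No rule produces ionash, and it is not given.
venird would need mororn, rhosab, and fenrax (Recipe 5), but rhosab is never obtained.
falvor would need fenrax and venird (Recipe 7), but venird is never obtained.
mororn: reached.
rhosab would need ionash, fenrax, and mororn (Recipe 4), but ionash is never obtained.
Reached: mororn — 1 of the 5.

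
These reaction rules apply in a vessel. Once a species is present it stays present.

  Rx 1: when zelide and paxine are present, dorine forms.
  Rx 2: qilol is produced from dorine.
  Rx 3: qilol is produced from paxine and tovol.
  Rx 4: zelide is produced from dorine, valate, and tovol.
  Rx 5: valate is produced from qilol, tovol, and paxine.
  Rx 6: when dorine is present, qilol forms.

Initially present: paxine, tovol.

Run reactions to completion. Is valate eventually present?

paxine and tovol present → qilol forms (Rx 3).
qilol, tovol, and paxine present → valate forms (Rx 5).

Yes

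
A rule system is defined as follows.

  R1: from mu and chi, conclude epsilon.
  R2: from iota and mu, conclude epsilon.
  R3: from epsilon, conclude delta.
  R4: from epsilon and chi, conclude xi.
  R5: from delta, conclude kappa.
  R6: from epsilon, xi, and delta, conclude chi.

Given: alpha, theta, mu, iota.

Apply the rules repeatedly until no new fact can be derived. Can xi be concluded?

xi would need epsilon and chi (R4), but chi is never established.

No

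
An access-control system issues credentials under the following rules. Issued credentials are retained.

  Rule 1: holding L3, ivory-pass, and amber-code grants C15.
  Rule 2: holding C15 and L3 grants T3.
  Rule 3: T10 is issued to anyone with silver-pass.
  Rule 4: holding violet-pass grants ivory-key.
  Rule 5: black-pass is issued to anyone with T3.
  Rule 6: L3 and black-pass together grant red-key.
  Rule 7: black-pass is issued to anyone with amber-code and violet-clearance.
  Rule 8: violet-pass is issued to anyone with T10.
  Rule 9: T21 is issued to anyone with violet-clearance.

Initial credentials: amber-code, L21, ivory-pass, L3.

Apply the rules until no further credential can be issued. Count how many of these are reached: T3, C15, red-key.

Holding L3, ivory-pass, and amber-code grants C15 (Rule 1).
Holding C15 and L3 grants T3 (Rule 2).
Holding T3 grants black-pass (Rule 5).
Holding L3 and black-pass grants red-key (Rule 6).
T3: reached.
C15: reached.
red-key: reached.
All 3 are reached.

3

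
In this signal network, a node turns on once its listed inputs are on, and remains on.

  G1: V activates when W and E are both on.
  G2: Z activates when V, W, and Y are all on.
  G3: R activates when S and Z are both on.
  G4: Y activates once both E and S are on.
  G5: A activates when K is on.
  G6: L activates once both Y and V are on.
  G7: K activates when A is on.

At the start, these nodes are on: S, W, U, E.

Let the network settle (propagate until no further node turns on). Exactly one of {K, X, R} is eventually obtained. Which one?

R

E and S are on, so Y activates (G4).
G1: W and E on → V on.
V, W, and Y are on, so Z activates (G2).
S and Z are on, so R activates (G3).
No rule produces X, and it is not given. K would need A (G7), but A never turns on.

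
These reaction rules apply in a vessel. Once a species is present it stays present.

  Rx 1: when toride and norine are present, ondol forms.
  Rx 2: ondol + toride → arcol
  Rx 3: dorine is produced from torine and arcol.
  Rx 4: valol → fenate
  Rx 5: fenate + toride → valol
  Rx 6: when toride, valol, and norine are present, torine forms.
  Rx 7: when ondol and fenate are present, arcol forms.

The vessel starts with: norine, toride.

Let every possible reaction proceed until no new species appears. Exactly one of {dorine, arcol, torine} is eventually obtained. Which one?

toride and norine present → ondol forms (Rx 1).
ondol and toride present → arcol forms (Rx 2).
torine would need toride, valol, and norine (Rx 6), but valol never forms. dorine would need torine and arcol (Rx 3), but torine never forms.

arcol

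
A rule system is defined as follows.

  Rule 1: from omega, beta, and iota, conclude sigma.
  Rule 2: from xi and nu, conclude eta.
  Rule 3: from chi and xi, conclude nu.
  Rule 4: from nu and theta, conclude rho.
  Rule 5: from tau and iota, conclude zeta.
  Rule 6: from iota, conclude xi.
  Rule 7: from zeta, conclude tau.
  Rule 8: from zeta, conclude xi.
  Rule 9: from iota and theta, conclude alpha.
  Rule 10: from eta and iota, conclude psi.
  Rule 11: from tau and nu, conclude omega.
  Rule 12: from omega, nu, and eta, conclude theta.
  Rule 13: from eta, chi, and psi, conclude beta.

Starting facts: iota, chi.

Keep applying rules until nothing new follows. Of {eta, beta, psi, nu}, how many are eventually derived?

4

iota holds, so xi follows (Rule 6).
From chi and xi, Rule 3 gives nu.
From xi and nu, Rule 2 gives eta.
From eta and iota, Rule 10 gives psi.
eta, chi, and psi hold, so beta follows (Rule 13).
eta: reached.
beta: reached.
psi: reached.
nu: reached.
All 4 are reached.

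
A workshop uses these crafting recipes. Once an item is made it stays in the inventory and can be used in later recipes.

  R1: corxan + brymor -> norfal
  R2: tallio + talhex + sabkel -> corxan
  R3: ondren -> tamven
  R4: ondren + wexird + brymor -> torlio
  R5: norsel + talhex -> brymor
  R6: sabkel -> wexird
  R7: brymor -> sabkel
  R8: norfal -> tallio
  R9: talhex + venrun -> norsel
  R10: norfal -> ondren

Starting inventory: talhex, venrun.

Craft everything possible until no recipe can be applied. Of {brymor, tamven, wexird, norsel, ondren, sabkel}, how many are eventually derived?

Using R9, talhex and venrun make norsel.
Using R5, norsel and talhex make brymor.
Using R7, brymor makes sabkel.
Using R6, sabkel makes wexird.
brymor: reached.
tamven would need ondren (R3), but ondren is never obtained.
wexird: reached.
norsel: reached.
ondren would need norfal (R10), but norfal is never obtained.
sabkel: reached.
Reached: brymor, wexird, norsel, and sabkel — 4 of the 6.

4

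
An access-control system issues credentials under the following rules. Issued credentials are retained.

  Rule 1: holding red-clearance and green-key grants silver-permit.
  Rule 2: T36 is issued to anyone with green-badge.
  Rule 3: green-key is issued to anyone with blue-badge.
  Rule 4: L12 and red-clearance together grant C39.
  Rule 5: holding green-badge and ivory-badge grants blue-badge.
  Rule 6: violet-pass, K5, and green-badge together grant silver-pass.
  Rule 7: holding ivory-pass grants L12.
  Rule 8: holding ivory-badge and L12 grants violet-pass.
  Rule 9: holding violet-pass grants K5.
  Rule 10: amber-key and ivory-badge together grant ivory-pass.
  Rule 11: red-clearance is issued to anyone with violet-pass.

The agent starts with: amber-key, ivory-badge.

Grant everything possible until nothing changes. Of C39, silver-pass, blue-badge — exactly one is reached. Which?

C39

Holding amber-key and ivory-badge grants ivory-pass (Rule 10).
Holding ivory-pass grants L12 (Rule 7).
Holding ivory-badge and L12 grants violet-pass (Rule 8).
Holding violet-pass grants red-clearance (Rule 11).
Holding L12 and red-clearance grants C39 (Rule 4).
silver-pass would need violet-pass, K5, and green-badge (Rule 6), but green-badge is never granted. blue-badge would need green-badge and ivory-badge (Rule 5), but green-badge is never granted.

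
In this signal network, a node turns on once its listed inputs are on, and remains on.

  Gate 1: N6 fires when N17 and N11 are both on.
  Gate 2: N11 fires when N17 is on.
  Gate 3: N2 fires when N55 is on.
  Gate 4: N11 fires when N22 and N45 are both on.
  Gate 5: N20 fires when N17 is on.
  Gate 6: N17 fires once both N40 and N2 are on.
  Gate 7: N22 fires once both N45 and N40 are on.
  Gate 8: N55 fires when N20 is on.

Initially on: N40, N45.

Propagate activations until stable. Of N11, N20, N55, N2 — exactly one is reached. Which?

Gate 7: N45 and N40 on → N22 on.
N22 and N45 are on, so N11 fires (Gate 4).
N2 would need N55 (Gate 3), but N55 never turns on. N55 would need N20 (Gate 8), but N20 never turns on. N20 would need N17 (Gate 5), but N17 never turns on.

N11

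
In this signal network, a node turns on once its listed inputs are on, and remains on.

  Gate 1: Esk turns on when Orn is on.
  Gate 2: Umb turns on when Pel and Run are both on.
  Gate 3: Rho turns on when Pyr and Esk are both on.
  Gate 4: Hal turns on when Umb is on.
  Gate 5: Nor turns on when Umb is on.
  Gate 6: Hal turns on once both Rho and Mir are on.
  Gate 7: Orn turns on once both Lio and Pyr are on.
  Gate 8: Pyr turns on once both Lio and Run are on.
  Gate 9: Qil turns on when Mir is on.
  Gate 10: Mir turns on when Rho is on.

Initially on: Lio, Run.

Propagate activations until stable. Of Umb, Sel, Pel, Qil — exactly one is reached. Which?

Lio and Run are on, so Pyr turns on (Gate 8).
Lio and Pyr are on, so Orn turns on (Gate 7).
Orn is on, so Esk turns on (Gate 1).
Pyr and Esk are on, so Rho turns on (Gate 3).
Rho is on, so Mir turns on (Gate 10).
Mir is on, so Qil turns on (Gate 9).
No rule produces Pel, and it is not given. Umb would need Pel and Run (Gate 2), but Pel never turns on. No rule produces Sel, and it is not given.

Qil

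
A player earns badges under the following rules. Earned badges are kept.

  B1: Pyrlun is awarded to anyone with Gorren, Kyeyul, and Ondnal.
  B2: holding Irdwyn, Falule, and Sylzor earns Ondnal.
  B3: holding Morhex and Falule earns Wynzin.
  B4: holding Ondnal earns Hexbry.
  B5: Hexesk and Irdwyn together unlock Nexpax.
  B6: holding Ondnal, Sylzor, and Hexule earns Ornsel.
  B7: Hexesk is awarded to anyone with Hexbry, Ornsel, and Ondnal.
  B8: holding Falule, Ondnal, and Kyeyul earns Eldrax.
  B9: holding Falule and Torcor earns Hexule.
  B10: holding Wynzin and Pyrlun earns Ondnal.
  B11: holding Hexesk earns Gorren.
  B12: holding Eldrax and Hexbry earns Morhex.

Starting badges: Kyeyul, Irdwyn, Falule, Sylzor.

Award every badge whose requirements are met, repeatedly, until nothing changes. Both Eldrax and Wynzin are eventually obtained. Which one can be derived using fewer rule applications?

Eldrax

Eldrax: With Irdwyn, Falule, and Sylzor, Ondnal is earned (B2). With Falule, Ondnal, and Kyeyul, Eldrax is earned (B8). [2 rule applications]
Wynzin: With Irdwyn, Falule, and Sylzor, Ondnal is earned (B2). With Falule, Ondnal, and Kyeyul, Eldrax is earned (B8). With Ondnal, Hexbry is earned (B4). With Eldrax and Hexbry, Morhex is earned (B12). With Morhex and Falule, Wynzin is earned (B3). [5 rule applications]
Eldrax needs fewer.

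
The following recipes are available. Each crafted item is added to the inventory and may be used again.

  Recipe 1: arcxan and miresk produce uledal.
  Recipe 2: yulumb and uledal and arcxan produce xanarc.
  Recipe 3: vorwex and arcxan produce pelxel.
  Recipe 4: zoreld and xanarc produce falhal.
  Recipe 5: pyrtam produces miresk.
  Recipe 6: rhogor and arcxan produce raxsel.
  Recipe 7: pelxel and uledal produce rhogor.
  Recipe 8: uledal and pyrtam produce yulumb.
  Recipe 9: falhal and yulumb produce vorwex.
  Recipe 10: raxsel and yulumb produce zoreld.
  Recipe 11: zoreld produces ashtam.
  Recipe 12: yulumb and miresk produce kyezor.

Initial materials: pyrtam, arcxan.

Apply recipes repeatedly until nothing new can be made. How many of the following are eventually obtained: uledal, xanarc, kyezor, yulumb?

Using Recipe 5, pyrtam makes miresk.
arcxan and miresk → uledal (Recipe 1).
uledal and pyrtam → yulumb (Recipe 8).
Using Recipe 2, yulumb, uledal, and arcxan make xanarc.
yulumb and miresk → kyezor (Recipe 12).
uledal: reached.
xanarc: reached.
kyezor: reached.
yulumb: reached.
All 4 are reached.

4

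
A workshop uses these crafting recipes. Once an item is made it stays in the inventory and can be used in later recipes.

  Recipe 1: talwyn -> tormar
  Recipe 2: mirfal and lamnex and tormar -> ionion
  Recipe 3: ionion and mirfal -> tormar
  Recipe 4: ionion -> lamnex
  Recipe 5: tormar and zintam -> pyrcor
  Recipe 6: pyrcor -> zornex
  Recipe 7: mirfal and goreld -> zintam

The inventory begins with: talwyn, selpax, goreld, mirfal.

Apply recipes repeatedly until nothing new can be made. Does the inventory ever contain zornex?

talwyn -> tormar (Recipe 1).
mirfal and goreld -> zintam (Recipe 7).
tormar and zintam -> pyrcor (Recipe 5).
pyrcor -> zornex (Recipe 6).

Yes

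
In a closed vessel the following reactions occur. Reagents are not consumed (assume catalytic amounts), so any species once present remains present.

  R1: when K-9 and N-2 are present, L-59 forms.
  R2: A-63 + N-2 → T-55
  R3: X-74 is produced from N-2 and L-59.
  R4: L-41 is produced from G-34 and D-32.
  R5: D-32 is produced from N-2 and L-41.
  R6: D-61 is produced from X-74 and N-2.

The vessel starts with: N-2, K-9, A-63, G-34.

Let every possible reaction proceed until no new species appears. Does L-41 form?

No

L-41 would need G-34 and D-32 (R4), but D-32 never forms.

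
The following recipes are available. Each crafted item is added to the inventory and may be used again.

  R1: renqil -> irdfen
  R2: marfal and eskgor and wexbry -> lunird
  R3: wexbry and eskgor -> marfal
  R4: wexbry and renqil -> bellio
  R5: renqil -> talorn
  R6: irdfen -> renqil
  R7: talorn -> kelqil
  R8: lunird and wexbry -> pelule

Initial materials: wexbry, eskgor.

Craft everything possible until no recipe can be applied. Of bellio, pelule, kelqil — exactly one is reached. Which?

pelule

wexbry and eskgor -> marfal (R3).
marfal and eskgor and wexbry -> lunird (R2).
Using R8, lunird and wexbry make pelule.
kelqil would need talorn (R7), but talorn is never obtained. bellio would need wexbry and renqil (R4), but renqil is never obtained.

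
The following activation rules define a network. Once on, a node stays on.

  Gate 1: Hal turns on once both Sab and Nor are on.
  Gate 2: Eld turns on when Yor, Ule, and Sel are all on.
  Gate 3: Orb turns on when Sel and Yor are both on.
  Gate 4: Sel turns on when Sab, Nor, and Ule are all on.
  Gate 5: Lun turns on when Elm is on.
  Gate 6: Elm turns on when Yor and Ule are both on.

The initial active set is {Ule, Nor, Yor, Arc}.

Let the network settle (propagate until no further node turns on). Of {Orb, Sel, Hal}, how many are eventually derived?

Orb would need Sel and Yor (Gate 3), but Sel never turns on.
Sel would need Sab, Nor, and Ule (Gate 4), but Sab never turns on.
Hal would need Sab and Nor (Gate 1), but Sab never turns on.
None of the 3 are reached.

0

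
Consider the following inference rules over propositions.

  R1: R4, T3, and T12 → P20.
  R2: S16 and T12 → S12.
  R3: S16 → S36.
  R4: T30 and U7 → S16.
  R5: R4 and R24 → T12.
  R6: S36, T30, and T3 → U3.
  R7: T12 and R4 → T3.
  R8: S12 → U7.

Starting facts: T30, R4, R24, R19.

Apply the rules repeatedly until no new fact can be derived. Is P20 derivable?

R4 and R24 hold, so T12 follows (R5).
From T12 and R4, R7 gives T3.
From R4, T3, and T12, R1 gives P20.

Yes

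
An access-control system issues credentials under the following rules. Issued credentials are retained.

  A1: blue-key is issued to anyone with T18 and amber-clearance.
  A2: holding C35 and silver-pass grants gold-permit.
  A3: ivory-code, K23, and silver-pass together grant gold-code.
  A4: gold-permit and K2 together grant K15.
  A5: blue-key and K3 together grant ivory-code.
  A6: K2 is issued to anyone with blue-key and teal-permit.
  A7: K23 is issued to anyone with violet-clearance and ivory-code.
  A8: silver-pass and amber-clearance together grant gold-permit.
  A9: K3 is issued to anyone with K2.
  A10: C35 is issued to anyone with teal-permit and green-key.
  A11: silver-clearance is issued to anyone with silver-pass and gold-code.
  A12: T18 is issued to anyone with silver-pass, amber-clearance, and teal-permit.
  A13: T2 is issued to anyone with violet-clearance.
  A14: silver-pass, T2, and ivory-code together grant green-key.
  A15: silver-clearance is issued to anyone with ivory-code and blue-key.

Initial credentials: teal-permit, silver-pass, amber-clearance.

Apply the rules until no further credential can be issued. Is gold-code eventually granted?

gold-code would need ivory-code, K23, and silver-pass (A3), but K23 is never granted.

No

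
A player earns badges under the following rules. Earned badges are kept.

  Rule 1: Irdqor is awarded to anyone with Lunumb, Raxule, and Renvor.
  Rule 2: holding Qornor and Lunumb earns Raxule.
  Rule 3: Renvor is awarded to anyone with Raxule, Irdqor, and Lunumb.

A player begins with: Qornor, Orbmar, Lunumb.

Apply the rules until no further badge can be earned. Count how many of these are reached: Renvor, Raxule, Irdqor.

With Qornor and Lunumb, Raxule is earned (Rule 2).
Renvor would need Raxule, Irdqor, and Lunumb (Rule 3), but Irdqor is never earned.
Raxule: reached.
Irdqor would need Lunumb, Raxule, and Renvor (Rule 1), but Renvor is never earned.
Reached: Raxule — 1 of the 3.

1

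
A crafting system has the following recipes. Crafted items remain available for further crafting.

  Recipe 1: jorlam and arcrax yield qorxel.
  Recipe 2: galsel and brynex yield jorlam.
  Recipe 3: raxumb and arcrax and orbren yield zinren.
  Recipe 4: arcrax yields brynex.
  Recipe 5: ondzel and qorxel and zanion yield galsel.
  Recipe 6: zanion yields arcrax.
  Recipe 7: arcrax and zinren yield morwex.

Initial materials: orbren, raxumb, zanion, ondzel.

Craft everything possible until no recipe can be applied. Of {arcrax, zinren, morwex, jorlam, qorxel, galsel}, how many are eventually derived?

3

Using Recipe 6, zanion makes arcrax.
Using Recipe 3, raxumb, arcrax, and orbren make zinren.
Using Recipe 7, arcrax and zinren make morwex.
arcrax: reached.
zinren: reached.
morwex: reached.
jorlam would need galsel and brynex (Recipe 2), but galsel is never obtained.
qorxel would need jorlam and arcrax (Recipe 1), but jorlam is never obtained.
galsel would need ondzel, qorxel, and zanion (Recipe 5), but qorxel is never obtained.
Reached: arcrax, zinren, and morwex — 3 of the 6.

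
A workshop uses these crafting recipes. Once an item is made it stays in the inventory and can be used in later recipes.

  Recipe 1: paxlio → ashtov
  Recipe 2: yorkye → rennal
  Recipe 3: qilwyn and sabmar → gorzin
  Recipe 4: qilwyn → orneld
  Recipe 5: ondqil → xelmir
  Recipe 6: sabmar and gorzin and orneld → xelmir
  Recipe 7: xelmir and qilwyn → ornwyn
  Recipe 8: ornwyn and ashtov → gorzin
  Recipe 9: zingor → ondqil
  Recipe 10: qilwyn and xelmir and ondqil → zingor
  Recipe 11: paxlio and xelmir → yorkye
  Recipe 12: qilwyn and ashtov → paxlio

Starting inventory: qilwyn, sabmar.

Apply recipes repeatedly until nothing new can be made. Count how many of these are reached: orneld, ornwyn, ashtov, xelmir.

3

qilwyn and sabmar → gorzin (Recipe 3).
qilwyn → orneld (Recipe 4).
Using Recipe 6, sabmar, gorzin, and orneld make xelmir.
xelmir and qilwyn → ornwyn (Recipe 7).
orneld: reached.
ornwyn: reached.
ashtov would need paxlio (Recipe 1), but paxlio is never obtained.
xelmir: reached.
Reached: orneld, ornwyn, and xelmir — 3 of the 4.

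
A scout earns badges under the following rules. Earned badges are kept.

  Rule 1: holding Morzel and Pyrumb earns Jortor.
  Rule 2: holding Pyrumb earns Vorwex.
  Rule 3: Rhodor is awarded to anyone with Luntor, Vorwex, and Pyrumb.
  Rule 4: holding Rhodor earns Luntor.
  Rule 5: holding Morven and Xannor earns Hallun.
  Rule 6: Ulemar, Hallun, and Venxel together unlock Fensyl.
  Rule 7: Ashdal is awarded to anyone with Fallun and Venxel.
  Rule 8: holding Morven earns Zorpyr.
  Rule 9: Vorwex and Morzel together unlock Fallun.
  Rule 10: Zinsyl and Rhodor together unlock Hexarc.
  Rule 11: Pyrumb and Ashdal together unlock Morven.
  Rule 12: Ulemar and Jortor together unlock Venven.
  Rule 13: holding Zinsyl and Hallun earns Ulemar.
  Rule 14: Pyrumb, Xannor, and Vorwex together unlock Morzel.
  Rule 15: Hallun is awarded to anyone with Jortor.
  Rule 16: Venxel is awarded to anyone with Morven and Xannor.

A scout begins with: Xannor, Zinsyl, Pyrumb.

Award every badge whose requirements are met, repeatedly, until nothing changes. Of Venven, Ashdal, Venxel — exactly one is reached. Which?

Venven

With Pyrumb, Vorwex is earned (Rule 2).
With Pyrumb, Xannor, and Vorwex, Morzel is earned (Rule 14).
With Morzel and Pyrumb, Jortor is earned (Rule 1).
With Jortor, Hallun is earned (Rule 15).
With Zinsyl and Hallun, Ulemar is earned (Rule 13).
With Ulemar and Jortor, Venven is earned (Rule 12).
Ashdal would need Fallun and Venxel (Rule 7), but Venxel is never earned. Venxel would need Morven and Xannor (Rule 16), but Morven is never earned.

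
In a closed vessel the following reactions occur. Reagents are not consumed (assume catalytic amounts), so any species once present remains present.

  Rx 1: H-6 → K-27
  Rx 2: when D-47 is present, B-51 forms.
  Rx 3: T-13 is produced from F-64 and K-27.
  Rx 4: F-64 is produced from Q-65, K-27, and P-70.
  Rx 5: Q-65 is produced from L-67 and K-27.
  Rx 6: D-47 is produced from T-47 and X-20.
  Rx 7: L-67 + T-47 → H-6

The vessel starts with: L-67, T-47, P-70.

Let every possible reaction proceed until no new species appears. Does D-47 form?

No

D-47 would need T-47 and X-20 (Rx 6), but X-20 never forms.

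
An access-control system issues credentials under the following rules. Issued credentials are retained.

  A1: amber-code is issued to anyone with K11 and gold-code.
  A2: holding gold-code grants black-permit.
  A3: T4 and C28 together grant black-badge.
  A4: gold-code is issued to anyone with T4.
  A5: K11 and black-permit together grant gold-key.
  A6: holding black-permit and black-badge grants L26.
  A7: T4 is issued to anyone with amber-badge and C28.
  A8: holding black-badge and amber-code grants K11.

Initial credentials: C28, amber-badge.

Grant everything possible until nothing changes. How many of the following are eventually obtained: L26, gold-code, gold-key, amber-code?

Holding amber-badge and C28 grants T4 (A7).
Holding T4 and C28 grants black-badge (A3).
Holding T4 grants gold-code (A4).
Holding gold-code grants black-permit (A2).
Holding black-permit and black-badge grants L26 (A6).
L26: reached.
gold-code: reached.
gold-key would need K11 and black-permit (A5), but K11 is never granted.
amber-code would need K11 and gold-code (A1), but K11 is never granted.
Reached: L26 and gold-code — 2 of the 4.

2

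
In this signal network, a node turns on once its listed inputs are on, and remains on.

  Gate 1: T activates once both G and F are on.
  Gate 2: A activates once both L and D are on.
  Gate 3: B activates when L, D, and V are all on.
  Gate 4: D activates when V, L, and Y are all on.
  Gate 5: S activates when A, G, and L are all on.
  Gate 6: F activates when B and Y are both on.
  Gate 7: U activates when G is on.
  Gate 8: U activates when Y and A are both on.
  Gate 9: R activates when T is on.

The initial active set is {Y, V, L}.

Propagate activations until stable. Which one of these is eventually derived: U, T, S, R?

V, L, and Y are on, so D activates (Gate 4).
Gate 2: L and D on → A on.
Y and A are on, so U activates (Gate 8).
T would need G and F (Gate 1), but G never turns on. S would need A, G, and L (Gate 5), but G never turns on. R would need T (Gate 9), but T never turns on.

U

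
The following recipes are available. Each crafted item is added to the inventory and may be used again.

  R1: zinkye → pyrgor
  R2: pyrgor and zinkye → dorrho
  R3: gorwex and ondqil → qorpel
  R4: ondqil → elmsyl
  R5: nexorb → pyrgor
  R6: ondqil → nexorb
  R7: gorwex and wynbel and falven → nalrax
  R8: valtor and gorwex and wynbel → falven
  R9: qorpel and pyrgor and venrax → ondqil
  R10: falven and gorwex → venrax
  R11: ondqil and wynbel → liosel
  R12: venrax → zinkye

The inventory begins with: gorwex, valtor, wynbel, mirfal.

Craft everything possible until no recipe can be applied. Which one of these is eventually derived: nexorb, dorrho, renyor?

dorrho

valtor and gorwex and wynbel → falven (R8).
Using R10, falven and gorwex make venrax.
Using R12, venrax makes zinkye.
Using R1, zinkye makes pyrgor.
Using R2, pyrgor and zinkye make dorrho.
nexorb would need ondqil (R6), but ondqil is never obtained. No rule produces renyor, and it is not given.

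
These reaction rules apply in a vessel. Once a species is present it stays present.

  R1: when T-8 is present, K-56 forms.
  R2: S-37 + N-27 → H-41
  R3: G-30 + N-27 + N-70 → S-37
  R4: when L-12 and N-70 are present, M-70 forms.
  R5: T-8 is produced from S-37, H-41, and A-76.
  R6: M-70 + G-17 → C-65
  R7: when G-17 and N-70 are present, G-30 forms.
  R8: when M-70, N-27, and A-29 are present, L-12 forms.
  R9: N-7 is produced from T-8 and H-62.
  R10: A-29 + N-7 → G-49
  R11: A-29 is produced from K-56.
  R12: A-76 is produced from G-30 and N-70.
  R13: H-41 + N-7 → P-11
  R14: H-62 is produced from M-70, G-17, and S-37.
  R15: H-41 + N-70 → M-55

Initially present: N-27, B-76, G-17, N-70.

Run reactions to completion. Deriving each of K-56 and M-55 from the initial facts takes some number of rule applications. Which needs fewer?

M-55

M-55: G-17 and N-70 present → G-30 forms (R7). G-30, N-27, and N-70 present → S-37 forms (R3). S-37 and N-27 present → H-41 forms (R2). H-41 and N-70 present → M-55 forms (R15). [4 rule applications]
K-56: G-17 and N-70 present → G-30 forms (R7). G-30, N-27, and N-70 present → S-37 forms (R3). G-30 and N-70 present → A-76 forms (R12). S-37 and N-27 present → H-41 forms (R2). S-37, H-41, and A-76 present → T-8 forms (R5). T-8 present → K-56 forms (R1). [6 rule applications]
M-55 needs fewer.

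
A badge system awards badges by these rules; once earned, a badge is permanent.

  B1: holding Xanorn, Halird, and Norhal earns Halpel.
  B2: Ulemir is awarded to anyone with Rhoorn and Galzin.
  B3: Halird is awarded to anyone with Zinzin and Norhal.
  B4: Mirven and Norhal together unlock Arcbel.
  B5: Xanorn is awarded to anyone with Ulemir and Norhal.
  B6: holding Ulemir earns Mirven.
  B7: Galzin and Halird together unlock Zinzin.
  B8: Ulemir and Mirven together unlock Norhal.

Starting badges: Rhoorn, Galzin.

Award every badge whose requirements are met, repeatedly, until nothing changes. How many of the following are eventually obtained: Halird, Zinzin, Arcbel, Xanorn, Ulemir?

3

With Rhoorn and Galzin, Ulemir is earned (B2).
With Ulemir, Mirven is earned (B6).
With Ulemir and Mirven, Norhal is earned (B8).
With Mirven and Norhal, Arcbel is earned (B4).
With Ulemir and Norhal, Xanorn is earned (B5).
Halird would need Zinzin and Norhal (B3), but Zinzin is never earned.
Zinzin would need Galzin and Halird (B7), but Halird is never earned.
Arcbel: reached.
Xanorn: reached.
Ulemir: reached.
Reached: Arcbel, Xanorn, and Ulemir — 3 of the 5.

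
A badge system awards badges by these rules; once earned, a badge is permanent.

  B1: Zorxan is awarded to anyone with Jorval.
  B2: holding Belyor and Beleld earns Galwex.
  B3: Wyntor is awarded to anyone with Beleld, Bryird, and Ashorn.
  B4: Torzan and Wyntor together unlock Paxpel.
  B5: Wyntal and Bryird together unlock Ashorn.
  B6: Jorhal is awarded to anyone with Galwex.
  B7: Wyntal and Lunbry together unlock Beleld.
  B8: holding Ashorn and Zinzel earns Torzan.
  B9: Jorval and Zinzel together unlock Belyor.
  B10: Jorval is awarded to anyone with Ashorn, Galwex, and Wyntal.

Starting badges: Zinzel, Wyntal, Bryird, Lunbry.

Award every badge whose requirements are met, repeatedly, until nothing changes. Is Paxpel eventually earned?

Yes

With Wyntal and Lunbry, Beleld is earned (B7).
With Wyntal and Bryird, Ashorn is earned (B5).
With Ashorn and Zinzel, Torzan is earned (B8).
With Beleld, Bryird, and Ashorn, Wyntor is earned (B3).
With Torzan and Wyntor, Paxpel is earned (B4).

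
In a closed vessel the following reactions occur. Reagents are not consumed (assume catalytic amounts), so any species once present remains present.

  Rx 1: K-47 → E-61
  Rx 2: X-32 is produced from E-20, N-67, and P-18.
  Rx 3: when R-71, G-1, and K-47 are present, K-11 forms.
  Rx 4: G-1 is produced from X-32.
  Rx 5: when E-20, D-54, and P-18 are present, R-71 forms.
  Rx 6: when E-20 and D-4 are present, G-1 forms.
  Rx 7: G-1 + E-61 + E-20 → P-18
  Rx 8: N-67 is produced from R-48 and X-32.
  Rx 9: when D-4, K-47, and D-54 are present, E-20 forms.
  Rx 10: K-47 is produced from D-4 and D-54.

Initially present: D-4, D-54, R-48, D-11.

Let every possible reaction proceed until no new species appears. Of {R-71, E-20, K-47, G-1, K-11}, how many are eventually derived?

D-4 and D-54 present → K-47 forms (Rx 10).
D-4, K-47, and D-54 present → E-20 forms (Rx 9).
K-47 present → E-61 forms (Rx 1).
E-20 and D-4 present → G-1 forms (Rx 6).
G-1, E-61, and E-20 present → P-18 forms (Rx 7).
E-20, D-54, and P-18 present → R-71 forms (Rx 5).
R-71, G-1, and K-47 present → K-11 forms (Rx 3).
R-71: reached.
E-20: reached.
K-47: reached.
G-1: reached.
K-11: reached.
All 5 are reached.

5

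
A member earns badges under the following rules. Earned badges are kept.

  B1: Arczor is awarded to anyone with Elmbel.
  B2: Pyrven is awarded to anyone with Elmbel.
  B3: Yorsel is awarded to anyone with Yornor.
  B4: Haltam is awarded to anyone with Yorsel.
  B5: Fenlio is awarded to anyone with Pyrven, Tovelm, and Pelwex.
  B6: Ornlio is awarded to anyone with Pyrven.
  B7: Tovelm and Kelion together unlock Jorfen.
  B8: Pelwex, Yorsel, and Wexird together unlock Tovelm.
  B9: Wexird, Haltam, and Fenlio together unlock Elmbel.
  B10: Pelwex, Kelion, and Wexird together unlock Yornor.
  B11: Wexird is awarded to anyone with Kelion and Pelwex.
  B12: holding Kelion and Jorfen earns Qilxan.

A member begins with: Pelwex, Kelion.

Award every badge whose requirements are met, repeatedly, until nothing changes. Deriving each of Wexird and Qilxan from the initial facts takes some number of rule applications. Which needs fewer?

Wexird: With Kelion and Pelwex, Wexird is earned (B11). [1 rule application]
Qilxan: With Kelion and Pelwex, Wexird is earned (B11). With Pelwex, Kelion, and Wexird, Yornor is earned (B10). With Yornor, Yorsel is earned (B3). With Pelwex, Yorsel, and Wexird, Tovelm is earned (B8). With Tovelm and Kelion, Jorfen is earned (B7). With Kelion and Jorfen, Qilxan is earned (B12). [6 rule applications]
Wexird needs fewer.

Wexird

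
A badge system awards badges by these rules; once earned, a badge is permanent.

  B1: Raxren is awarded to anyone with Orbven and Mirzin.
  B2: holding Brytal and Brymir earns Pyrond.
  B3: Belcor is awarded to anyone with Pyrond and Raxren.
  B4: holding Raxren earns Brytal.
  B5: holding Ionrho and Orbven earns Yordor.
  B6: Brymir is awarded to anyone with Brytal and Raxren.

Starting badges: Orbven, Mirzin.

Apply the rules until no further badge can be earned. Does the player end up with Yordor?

No

Yordor would need Ionrho and Orbven (B5), but Ionrho is never earned.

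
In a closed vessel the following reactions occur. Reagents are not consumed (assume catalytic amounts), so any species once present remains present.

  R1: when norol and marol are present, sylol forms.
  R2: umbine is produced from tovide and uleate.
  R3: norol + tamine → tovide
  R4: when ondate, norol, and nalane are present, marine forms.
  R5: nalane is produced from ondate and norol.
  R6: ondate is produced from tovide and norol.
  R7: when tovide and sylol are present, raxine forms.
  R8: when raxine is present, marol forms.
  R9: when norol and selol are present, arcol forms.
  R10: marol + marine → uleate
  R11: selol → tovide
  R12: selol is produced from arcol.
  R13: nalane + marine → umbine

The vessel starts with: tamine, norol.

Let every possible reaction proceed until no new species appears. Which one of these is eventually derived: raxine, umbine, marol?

umbine

norol and tamine present → tovide forms (R3).
tovide and norol present → ondate forms (R6).
ondate and norol present → nalane forms (R5).
ondate, norol, and nalane present → marine forms (R4).
nalane and marine present → umbine forms (R13).
raxine would need tovide and sylol (R7), but sylol never forms. marol would need raxine (R8), but raxine never forms.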